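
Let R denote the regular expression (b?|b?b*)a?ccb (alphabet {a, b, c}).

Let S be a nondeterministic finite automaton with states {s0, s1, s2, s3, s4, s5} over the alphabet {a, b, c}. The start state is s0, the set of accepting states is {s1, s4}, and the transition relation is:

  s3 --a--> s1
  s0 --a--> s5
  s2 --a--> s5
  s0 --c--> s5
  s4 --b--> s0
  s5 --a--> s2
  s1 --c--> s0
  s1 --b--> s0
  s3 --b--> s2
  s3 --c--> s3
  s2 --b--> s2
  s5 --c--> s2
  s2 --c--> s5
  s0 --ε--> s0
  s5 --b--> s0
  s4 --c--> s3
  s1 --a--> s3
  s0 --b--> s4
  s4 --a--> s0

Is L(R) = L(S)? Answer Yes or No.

No

The string ccb is accepted by R but rejected by S.
So L(R) ≠ L(S).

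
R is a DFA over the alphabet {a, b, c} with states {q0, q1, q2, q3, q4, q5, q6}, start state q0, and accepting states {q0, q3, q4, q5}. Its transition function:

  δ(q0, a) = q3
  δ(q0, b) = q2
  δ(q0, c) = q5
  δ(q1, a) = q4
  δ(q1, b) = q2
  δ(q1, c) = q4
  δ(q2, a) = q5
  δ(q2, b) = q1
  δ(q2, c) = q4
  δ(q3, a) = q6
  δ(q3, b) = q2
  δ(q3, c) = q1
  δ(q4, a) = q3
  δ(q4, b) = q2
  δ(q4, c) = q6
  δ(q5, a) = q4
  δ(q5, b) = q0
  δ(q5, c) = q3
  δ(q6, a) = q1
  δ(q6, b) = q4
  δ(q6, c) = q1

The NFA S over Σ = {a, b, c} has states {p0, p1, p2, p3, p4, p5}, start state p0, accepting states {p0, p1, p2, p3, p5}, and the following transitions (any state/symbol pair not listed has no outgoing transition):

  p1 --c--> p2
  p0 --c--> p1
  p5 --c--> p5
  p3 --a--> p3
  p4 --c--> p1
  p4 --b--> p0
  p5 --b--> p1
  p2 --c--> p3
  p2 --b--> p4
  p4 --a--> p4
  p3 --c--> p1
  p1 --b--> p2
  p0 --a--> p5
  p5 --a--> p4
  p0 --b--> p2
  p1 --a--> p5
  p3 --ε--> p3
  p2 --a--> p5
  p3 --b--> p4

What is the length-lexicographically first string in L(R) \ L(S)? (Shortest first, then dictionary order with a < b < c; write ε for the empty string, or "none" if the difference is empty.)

aca

The string aca is accepted by R but not by S.
No shorter string lies in the difference, and aca is the lexicographically first length-3 string in L(R) \ L(S).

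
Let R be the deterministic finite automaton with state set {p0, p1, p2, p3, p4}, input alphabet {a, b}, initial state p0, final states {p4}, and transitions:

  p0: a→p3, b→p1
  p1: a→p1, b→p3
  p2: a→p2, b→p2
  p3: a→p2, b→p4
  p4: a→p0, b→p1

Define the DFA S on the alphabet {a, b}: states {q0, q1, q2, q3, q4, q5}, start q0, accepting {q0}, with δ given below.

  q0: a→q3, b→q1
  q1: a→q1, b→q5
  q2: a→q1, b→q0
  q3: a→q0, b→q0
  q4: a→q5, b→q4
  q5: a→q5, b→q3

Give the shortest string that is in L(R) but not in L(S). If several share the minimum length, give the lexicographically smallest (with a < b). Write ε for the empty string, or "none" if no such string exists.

The string bbb is accepted by R but not by S.
No shorter string lies in the difference, and bbb is the lexicographically first length-3 string in L(R) \ L(S).

bbb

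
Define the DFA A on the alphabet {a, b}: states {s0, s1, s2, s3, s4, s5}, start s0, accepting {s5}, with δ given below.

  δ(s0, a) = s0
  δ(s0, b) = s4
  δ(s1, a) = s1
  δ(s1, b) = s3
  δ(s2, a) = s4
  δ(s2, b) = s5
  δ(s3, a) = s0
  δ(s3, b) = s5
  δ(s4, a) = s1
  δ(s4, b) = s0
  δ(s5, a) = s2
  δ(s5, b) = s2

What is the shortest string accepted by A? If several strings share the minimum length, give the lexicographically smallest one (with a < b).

babb

A breadth-first search from s0 reaches an accepting state first via the path s0 → s4 → s1 → s3 → s5 on input babb.
No string of length < 4 is accepted (BFS exhausts all shorter strings without reaching an accepting state), and babb is the lexicographically least accepting string of length 4.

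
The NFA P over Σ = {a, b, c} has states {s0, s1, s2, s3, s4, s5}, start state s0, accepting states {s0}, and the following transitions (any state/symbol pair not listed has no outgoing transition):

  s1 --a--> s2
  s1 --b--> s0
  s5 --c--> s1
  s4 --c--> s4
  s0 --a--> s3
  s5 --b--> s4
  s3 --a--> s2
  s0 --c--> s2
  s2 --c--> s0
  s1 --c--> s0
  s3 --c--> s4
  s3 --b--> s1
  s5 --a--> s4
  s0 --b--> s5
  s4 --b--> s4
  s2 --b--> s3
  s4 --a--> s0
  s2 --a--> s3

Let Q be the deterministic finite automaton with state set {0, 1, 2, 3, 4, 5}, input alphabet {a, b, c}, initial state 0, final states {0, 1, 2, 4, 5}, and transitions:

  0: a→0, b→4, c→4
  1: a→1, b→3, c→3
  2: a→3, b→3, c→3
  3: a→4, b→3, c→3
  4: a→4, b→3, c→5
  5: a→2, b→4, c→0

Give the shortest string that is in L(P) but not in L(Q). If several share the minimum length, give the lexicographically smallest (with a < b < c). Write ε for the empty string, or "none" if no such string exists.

The string abb is accepted by P but not by Q.
No shorter string lies in the difference, and abb is the lexicographically first length-3 string in L(P) \ L(Q).

abb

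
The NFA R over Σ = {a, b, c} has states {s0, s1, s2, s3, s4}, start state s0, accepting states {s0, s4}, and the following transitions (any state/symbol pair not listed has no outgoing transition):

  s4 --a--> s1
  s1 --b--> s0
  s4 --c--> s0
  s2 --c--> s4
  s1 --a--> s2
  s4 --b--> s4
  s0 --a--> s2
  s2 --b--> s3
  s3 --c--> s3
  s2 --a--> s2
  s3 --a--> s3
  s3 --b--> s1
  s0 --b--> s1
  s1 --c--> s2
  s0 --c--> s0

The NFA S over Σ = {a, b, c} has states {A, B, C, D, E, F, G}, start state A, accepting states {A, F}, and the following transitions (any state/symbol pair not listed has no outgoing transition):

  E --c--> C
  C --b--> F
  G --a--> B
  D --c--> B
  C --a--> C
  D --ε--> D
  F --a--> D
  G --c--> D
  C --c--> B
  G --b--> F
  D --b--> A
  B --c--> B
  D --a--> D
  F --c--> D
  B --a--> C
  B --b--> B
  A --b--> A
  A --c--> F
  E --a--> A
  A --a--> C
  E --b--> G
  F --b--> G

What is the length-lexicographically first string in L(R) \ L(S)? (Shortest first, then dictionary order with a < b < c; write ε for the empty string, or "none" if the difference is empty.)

The string ac is accepted by R but not by S.
No shorter string lies in the difference, and ac is the lexicographically first length-2 string in L(R) \ L(S).

ac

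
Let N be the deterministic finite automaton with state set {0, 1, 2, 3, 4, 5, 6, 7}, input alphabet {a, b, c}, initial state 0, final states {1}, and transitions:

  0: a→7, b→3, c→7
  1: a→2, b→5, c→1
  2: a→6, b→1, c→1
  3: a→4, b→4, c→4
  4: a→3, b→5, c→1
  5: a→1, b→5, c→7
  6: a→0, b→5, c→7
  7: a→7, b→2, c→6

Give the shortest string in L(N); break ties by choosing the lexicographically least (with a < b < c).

abb

A breadth-first search from 0 reaches an accepting state first via the path 0 → 7 → 2 → 1 on input abb.
No string of length < 3 is accepted (BFS exhausts all shorter strings without reaching an accepting state), and abb is the lexicographically least accepting string of length 3.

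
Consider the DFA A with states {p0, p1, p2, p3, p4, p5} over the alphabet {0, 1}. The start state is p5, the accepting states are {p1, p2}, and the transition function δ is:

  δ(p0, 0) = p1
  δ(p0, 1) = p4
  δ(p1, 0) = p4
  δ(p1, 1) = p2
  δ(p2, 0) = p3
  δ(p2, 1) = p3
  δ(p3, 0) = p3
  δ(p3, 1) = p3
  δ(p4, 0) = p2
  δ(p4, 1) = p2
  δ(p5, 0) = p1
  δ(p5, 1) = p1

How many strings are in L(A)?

8

The useful subgraph on states {p1, p2, p4, p5} is acyclic, so L(A) is finite; the longest accepting path visits 4 useful states, giving maximum string length 3.
Counting accepting paths from p5 by length: 2 of length 1, 2 of length 2, 4 of length 3. Total 8.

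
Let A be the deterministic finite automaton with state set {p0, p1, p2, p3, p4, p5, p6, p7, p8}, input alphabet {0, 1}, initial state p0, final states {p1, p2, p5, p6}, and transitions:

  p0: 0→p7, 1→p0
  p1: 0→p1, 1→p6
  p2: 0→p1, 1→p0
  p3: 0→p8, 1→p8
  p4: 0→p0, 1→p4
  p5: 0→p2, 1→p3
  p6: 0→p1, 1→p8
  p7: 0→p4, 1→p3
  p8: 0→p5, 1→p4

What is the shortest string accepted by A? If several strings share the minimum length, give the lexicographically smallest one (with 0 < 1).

A breadth-first search from p0 reaches an accepting state first via the path p0 → p7 → p3 → p8 → p5 on input 0100.
No string of length < 4 is accepted (BFS exhausts all shorter strings without reaching an accepting state), and 0100 is the lexicographically least accepting string of length 4.

0100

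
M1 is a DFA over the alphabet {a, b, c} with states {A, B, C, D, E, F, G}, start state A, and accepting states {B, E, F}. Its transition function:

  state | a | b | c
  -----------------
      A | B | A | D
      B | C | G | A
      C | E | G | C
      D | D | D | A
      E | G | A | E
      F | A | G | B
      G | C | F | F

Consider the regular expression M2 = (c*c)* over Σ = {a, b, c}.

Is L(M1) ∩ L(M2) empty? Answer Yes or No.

Yes

Converting the expression M2 to a DFA (subset construction, then merging equivalent states) gives the minimal DFA with states {r0, r1}, start state r0, accepting states {r0} and transitions r0: a→r1, b→r1, c→r0; r1: a→r1, b→r1, c→r1.
Exploring the product automaton M1 × M2 from the start pair (A, r0), following both machines on each input symbol, reaches 9 state pairs: (A, r0), (B, r1), (A, r1), (D, r0), (C, r1), (G, r1), (D, r1), (E, r1), (F, r1).
M1 accepts in {B, E, F} and M2 accepts in {r0}; no reachable pair has both components accepting, so no string drives both machines to acceptance simultaneously and L(M1) ∩ L(M2) = ∅.
So no string is accepted by both, and the intersection is empty.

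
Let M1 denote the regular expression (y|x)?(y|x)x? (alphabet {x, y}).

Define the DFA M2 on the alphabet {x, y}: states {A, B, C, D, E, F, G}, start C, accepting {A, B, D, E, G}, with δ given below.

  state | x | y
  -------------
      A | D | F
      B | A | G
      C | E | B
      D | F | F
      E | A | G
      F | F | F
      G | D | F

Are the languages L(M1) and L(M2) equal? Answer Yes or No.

Yes

Converting the expression M1 to a DFA (subset construction, then merging equivalent states) gives the minimal DFA with states {r0, r1, r2, r3, r4}, start state r0, accepting states {r1, r2, r3} and transitions r0: x→r1, y→r1; r1: x→r2, y→r2; r2: x→r3, y→r4; r3: x→r4, y→r4; r4: x→r4, y→r4.
Exploring the product automaton M1 × M2 from the start pair (r0, C), following both machines on each input symbol, reaches 7 state pairs: (r0, C), (r1, E), (r1, B), (r2, A), (r2, G), (r3, D), (r4, F).
M1 accepts in {r1, r2, r3} and M2 accepts in {A, B, D, E, G}. In every reachable pair the two components are either both accepting — (r1, E), (r1, B), (r2, A), (r2, G), (r3, D) — or both non-accepting, so no string is accepted by exactly one of the machines: L(M1) \ L(M2) and L(M2) \ L(M1) are both empty.
Hence every string is accepted by M1 iff it is accepted by M2, and the two languages coincide.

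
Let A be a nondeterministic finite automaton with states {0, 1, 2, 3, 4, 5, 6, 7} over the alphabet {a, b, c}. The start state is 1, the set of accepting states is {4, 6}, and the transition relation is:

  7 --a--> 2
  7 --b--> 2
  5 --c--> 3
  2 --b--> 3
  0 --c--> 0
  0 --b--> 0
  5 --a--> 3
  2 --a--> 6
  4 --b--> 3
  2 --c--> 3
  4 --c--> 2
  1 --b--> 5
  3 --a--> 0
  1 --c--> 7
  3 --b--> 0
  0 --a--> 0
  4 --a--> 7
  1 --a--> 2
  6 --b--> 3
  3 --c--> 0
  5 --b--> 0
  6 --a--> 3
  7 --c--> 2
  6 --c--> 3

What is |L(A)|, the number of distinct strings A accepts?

4

The useful subgraph on states {1, 2, 6, 7} is acyclic, so L(A) is finite; the longest accepting path visits 4 useful states, giving maximum string length 3.
Counting accepting paths from 1 by length: 1 of length 2, 3 of length 3. Total 4.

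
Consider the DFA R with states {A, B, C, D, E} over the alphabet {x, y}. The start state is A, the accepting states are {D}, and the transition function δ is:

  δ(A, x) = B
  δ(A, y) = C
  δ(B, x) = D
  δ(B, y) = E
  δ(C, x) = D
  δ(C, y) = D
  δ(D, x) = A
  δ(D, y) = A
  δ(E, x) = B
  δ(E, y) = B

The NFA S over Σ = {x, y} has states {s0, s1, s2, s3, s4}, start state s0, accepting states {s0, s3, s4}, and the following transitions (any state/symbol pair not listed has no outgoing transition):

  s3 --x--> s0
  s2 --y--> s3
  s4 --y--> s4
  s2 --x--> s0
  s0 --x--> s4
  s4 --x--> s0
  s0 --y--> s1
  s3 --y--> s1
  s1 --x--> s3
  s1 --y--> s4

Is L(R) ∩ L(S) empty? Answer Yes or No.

The string xx is accepted by both R and S.
Hence L(R) ∩ L(S) ≠ ∅.

No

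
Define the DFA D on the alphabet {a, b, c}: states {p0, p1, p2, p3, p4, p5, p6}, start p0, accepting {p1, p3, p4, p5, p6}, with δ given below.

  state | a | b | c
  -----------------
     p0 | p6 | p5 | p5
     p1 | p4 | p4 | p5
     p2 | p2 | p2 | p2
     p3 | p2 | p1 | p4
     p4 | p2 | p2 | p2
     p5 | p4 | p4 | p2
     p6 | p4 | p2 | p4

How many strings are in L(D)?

9

The useful subgraph on states {p0, p4, p5, p6} is acyclic, so L(D) is finite; the longest accepting path visits 3 useful states, giving maximum string length 2.
Counting accepting paths from p0 by length: 3 of length 1, 6 of length 2. Total 9.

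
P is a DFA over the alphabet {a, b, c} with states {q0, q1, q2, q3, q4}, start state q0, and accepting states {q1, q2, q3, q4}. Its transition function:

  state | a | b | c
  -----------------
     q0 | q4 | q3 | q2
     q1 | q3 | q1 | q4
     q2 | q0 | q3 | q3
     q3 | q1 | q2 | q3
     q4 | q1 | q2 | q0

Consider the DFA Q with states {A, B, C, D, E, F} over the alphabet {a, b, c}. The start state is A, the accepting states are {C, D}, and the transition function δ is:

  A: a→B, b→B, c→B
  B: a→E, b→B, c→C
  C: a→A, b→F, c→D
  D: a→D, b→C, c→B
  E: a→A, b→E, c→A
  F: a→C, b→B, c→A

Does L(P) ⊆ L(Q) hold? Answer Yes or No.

The string a is in L(P) but not in L(Q).
So L(P) ⊄ L(Q).

No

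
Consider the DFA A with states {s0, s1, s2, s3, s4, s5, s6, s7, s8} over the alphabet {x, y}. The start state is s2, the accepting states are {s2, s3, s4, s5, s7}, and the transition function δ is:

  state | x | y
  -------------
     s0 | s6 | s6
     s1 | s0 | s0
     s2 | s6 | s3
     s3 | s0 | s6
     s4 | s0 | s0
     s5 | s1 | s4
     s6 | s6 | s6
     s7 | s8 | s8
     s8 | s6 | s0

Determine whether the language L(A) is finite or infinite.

finite

The useful states (reachable from s2 and able to reach an accepting state) are {s2, s3}.
Restricted to these states the transition graph has no cycle, so every accepting path has bounded length and L is finite.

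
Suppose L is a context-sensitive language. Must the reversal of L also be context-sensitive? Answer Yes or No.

Reversing both sides of every production of a noncontracting (context-sensitive) grammar gives another noncontracting grammar, and it generates Lᴿ; equivalently an LBA can reverse its tape in place and then run the machine for L.
So the context-sensitive languages are closed under reversal.

Yes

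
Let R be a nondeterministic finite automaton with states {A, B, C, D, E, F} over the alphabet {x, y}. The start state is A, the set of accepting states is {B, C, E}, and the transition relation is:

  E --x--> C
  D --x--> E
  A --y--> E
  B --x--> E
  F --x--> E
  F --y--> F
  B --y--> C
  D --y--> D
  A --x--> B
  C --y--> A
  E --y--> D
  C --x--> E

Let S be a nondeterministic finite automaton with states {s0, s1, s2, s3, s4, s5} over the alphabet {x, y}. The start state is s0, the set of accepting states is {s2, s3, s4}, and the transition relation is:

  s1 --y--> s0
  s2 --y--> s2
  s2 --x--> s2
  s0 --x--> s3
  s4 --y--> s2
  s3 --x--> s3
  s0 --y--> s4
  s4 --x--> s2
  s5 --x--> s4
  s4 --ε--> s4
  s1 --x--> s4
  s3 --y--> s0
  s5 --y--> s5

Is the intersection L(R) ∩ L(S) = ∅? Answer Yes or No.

No

The string x is accepted by both R and S.
Hence L(R) ∩ L(S) ≠ ∅.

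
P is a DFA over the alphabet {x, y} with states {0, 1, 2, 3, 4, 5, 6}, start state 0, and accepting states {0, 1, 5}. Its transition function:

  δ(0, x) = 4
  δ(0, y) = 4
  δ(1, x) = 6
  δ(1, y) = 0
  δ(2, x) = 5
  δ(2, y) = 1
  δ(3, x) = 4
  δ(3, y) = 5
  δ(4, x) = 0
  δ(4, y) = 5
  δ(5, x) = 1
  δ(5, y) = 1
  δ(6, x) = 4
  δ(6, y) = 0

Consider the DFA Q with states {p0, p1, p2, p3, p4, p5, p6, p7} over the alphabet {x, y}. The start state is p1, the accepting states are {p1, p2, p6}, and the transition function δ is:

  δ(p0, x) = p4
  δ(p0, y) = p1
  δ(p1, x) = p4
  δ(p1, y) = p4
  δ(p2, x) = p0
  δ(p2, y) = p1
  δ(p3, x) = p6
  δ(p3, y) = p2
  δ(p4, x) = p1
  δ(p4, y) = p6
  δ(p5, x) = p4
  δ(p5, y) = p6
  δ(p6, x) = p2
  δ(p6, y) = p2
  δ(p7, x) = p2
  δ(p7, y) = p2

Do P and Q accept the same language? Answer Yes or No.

Exploring the product automaton P × Q from the start pair (0, p1), following both machines on each input symbol, reaches 5 state pairs: (0, p1), (4, p4), (5, p6), (1, p2), (6, p0).
P accepts in {0, 1, 5} and Q accepts in {p1, p2, p6}. In every reachable pair the two components are either both accepting — (0, p1), (5, p6), (1, p2) — or both non-accepting, so no string is accepted by exactly one of the machines: L(P) \ L(Q) and L(Q) \ L(P) are both empty.
Hence every string is accepted by P iff it is accepted by Q, and the two languages coincide.

Yes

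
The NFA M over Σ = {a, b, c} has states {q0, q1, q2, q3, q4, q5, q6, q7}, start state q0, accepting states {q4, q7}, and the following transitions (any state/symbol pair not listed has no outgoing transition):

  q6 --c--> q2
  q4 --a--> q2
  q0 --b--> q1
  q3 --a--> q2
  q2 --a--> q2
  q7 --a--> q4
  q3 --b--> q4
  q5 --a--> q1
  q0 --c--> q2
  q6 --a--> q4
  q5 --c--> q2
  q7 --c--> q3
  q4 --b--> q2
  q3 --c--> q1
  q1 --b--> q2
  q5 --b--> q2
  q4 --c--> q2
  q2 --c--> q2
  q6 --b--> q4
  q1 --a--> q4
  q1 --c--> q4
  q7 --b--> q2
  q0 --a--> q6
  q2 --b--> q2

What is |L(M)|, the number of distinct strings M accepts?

The useful subgraph on states {q0, q1, q4, q6} is acyclic, so L(M) is finite; the longest accepting path visits 3 useful states, giving maximum string length 2.
Counting accepting paths from q0 by length: 4 of length 2. Total 4.

4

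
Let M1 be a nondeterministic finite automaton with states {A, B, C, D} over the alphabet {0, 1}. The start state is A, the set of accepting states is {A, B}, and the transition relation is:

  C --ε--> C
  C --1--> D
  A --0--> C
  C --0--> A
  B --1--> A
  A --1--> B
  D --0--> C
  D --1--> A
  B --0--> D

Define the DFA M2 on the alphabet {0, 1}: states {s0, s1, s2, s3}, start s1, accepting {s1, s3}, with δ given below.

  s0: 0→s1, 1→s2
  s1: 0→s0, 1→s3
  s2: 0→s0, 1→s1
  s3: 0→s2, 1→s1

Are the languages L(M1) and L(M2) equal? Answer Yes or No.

Exploring the product automaton M1 × M2 from the start pair (A, s1), following both machines on each input symbol, reaches 4 state pairs: (A, s1), (C, s0), (B, s3), (D, s2).
M1 accepts in {A, B} and M2 accepts in {s1, s3}. In every reachable pair the two components are either both accepting — (A, s1), (B, s3) — or both non-accepting, so no string is accepted by exactly one of the machines: L(M1) \ L(M2) and L(M2) \ L(M1) are both empty.
Hence every string is accepted by M1 iff it is accepted by M2, and the two languages coincide.

Yes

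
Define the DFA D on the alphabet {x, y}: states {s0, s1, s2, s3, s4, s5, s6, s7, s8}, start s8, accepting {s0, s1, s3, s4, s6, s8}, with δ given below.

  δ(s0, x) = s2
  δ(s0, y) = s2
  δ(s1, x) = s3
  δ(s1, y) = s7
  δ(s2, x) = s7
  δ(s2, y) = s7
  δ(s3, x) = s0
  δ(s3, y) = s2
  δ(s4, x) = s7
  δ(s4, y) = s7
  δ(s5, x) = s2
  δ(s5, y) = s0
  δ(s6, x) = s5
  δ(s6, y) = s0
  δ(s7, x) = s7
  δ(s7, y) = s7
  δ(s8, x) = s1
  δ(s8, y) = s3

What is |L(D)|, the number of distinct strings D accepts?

The useful subgraph on states {s0, s1, s3, s8} is acyclic, so L(D) is finite; the longest accepting path visits 4 useful states, giving maximum string length 3.
Counting accepting paths from s8 by length: 1 of length 0, 2 of length 1, 2 of length 2, 1 of length 3. Total 6.

6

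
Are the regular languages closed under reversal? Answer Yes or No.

Yes

Reverse every transition of an NFA for L, make the old start state the unique accepting state, and add a fresh start state with ε-moves to the old accepting states; this NFA accepts Lᴿ.
So the regular languages are closed under reversal.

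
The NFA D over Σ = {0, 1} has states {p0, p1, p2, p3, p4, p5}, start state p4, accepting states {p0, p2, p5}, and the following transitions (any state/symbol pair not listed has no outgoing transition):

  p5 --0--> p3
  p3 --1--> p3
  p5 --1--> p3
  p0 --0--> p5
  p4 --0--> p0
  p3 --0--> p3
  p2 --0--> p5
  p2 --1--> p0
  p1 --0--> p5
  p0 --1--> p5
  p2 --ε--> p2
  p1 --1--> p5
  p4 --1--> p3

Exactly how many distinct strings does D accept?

The useful subgraph on states {p0, p4, p5} is acyclic, so L(D) is finite; the longest accepting path visits 3 useful states, giving maximum string length 2.
Counting accepting paths from p4 by length: 1 of length 1, 2 of length 2. Total 3.

3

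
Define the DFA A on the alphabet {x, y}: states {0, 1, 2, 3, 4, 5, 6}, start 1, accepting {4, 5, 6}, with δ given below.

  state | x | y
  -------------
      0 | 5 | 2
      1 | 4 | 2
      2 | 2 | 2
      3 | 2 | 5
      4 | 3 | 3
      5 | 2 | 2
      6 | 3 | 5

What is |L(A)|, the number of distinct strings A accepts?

The useful subgraph on states {1, 3, 4, 5} is acyclic, so L(A) is finite; the longest accepting path visits 4 useful states, giving maximum string length 3.
Counting accepting paths from 1 by length: 1 of length 1, 2 of length 3. Total 3.

3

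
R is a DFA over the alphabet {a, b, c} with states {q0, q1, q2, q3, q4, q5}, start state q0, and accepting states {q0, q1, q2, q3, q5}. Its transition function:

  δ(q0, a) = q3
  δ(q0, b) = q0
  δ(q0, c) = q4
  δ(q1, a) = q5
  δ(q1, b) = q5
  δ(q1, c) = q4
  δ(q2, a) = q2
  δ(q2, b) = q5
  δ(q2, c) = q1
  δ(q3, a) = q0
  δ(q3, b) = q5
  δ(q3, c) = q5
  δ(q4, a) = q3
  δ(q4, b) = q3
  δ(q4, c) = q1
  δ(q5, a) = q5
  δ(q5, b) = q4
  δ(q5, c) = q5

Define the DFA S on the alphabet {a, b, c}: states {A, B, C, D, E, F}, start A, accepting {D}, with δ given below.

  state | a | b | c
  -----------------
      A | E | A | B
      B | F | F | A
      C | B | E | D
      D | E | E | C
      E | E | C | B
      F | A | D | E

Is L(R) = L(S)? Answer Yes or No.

The empty string ε is accepted by R but rejected by S.
So L(R) ≠ L(S).

No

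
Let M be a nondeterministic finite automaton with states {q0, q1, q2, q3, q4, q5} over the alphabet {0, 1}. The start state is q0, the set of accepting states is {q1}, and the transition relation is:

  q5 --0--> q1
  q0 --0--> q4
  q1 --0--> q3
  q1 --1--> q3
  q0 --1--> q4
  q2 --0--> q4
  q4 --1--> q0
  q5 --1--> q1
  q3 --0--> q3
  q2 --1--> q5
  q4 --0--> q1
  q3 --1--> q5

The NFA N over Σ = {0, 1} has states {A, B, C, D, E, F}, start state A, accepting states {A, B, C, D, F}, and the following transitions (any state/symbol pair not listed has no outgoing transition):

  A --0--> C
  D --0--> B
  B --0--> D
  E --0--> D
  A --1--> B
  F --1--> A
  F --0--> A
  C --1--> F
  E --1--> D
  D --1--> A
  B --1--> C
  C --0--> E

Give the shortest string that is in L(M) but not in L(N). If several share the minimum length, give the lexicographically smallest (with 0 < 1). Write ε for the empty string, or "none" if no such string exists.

00

The string 00 is accepted by M but not by N.
No shorter string lies in the difference, and 00 is the lexicographically first length-2 string in L(M) \ L(N).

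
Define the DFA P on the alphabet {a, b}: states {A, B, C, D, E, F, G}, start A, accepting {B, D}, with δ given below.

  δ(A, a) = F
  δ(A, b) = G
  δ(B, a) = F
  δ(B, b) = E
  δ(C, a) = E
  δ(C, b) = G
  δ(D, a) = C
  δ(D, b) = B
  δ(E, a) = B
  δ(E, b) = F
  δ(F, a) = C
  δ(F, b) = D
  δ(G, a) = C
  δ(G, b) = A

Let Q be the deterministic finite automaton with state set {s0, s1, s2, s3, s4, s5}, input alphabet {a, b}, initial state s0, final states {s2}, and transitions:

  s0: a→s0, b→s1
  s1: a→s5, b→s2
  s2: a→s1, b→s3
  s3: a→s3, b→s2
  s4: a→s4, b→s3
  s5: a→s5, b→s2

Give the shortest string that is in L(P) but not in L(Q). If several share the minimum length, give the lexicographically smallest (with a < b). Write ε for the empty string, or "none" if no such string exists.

The string ab is accepted by P but not by Q.
No shorter string lies in the difference, and ab is the lexicographically first length-2 string in L(P) \ L(Q).

ab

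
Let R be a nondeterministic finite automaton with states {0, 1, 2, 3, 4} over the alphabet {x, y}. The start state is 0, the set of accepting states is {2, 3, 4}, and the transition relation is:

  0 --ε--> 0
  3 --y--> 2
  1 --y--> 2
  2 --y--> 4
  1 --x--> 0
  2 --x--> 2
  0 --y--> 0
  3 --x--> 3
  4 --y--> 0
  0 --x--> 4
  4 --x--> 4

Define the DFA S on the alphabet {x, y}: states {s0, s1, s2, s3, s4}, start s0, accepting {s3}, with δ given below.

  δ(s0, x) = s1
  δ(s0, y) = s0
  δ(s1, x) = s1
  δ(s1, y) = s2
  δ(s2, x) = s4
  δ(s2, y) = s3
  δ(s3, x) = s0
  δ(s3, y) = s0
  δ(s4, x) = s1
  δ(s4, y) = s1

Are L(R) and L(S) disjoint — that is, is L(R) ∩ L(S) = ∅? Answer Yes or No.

Yes

Exploring the product automaton R × S from the start pair (0, s0), following both machines on each input symbol, reaches 7 state pairs: (0, s0), (4, s1), (0, s2), (4, s4), (0, s3), (0, s1), (4, s0).
R accepts in {2, 3, 4} and S accepts in {s3}; no reachable pair has both components accepting, so no string drives both machines to acceptance simultaneously and L(R) ∩ L(S) = ∅.
So no string is accepted by both, and the intersection is empty.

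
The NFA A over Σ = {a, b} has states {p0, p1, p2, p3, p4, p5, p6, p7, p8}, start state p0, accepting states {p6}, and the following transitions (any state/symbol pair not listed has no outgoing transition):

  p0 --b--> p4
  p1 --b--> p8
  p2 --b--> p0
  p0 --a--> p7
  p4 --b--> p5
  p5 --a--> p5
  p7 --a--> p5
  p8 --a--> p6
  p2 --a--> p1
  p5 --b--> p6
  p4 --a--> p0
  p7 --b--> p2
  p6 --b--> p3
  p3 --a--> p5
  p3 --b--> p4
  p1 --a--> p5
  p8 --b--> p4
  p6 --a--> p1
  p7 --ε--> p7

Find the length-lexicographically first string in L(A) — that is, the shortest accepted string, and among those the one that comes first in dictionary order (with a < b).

aab

A breadth-first search from p0 reaches an accepting state first via the path p0 → p7 → p5 → p6 on input aab.
No string of length < 3 is accepted (BFS exhausts all shorter strings without reaching an accepting state), and aab is the lexicographically least accepting string of length 3.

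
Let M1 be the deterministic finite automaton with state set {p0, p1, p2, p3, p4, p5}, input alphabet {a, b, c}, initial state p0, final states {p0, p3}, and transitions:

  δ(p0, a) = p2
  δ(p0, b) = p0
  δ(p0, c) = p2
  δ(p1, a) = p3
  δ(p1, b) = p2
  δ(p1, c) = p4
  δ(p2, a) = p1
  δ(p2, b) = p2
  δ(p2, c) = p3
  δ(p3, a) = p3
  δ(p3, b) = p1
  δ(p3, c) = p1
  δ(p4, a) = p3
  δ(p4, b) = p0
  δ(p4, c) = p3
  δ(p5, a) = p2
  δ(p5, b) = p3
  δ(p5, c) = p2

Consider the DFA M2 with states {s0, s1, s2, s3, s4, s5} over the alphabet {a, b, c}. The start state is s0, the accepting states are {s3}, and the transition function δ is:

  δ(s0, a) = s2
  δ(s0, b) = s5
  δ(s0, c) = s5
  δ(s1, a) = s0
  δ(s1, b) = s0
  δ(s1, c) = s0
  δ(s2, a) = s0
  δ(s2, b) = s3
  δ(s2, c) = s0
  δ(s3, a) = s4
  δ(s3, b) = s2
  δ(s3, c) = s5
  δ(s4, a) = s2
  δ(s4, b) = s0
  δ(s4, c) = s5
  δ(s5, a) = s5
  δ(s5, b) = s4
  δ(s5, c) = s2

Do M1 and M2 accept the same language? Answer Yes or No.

The empty string ε is accepted by M1 but rejected by M2.
So L(M1) ≠ L(M2).

No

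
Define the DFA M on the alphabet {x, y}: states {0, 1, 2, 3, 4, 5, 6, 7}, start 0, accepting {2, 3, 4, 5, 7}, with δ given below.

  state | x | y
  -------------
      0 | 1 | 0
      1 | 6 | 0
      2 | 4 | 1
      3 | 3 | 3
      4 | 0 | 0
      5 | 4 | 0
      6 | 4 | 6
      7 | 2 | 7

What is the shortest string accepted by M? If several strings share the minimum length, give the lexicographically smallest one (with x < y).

A breadth-first search from 0 reaches an accepting state first via the path 0 → 1 → 6 → 4 on input xxx.
No string of length < 3 is accepted (BFS exhausts all shorter strings without reaching an accepting state), and xxx is the lexicographically least accepting string of length 3.

xxx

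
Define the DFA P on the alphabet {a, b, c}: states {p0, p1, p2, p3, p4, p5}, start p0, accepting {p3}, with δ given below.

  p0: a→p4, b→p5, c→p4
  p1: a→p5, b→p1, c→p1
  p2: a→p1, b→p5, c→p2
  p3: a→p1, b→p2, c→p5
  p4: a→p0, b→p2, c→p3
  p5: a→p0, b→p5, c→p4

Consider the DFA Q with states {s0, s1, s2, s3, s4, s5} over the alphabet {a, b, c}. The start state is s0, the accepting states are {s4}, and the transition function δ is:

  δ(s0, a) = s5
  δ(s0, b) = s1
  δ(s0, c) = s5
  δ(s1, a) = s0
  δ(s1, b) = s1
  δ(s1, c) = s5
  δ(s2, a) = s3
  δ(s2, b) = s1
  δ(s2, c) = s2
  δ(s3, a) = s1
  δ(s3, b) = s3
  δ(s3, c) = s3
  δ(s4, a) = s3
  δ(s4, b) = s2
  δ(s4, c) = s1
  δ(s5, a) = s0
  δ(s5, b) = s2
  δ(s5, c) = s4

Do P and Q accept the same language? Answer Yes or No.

Exploring the product automaton P × Q from the start pair (p0, s0), following both machines on each input symbol, reaches 6 state pairs: (p0, s0), (p4, s5), (p5, s1), (p2, s2), (p3, s4), (p1, s3).
P accepts in {p3} and Q accepts in {s4}. In every reachable pair the two components are either both accepting — (p3, s4) — or both non-accepting, so no string is accepted by exactly one of the machines: L(P) \ L(Q) and L(Q) \ L(P) are both empty.
Hence every string is accepted by P iff it is accepted by Q, and the two languages coincide.

Yes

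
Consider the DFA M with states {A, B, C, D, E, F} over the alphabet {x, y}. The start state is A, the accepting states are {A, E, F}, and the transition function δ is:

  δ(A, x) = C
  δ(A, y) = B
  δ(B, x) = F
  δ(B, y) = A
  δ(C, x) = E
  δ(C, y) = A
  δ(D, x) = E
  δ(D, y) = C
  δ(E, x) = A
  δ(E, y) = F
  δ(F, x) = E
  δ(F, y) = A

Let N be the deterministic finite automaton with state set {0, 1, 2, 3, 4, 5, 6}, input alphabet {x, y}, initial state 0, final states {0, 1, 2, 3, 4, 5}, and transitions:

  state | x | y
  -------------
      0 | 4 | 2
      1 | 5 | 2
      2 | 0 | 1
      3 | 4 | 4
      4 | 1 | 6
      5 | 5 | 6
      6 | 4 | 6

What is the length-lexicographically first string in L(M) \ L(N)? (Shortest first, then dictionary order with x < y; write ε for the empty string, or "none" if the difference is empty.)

xy

The string xy is accepted by M but not by N.
No shorter string lies in the difference, and xy is the lexicographically first length-2 string in L(M) \ L(N).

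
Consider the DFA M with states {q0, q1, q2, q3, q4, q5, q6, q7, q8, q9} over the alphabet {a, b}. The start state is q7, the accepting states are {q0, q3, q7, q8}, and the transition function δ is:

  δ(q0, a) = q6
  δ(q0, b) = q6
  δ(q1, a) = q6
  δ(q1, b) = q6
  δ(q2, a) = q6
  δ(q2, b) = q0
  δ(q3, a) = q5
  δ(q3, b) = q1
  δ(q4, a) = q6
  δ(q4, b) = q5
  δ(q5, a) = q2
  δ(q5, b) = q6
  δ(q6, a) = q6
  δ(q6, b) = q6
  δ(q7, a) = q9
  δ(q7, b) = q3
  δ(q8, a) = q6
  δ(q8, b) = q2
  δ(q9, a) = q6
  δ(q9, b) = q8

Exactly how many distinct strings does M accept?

The useful subgraph on states {q0, q2, q3, q5, q7, q8, q9} is acyclic, so L(M) is finite; the longest accepting path visits 5 useful states, giving maximum string length 4.
Counting accepting paths from q7 by length: 1 of length 0, 1 of length 1, 1 of length 2, 2 of length 4. Total 5.

5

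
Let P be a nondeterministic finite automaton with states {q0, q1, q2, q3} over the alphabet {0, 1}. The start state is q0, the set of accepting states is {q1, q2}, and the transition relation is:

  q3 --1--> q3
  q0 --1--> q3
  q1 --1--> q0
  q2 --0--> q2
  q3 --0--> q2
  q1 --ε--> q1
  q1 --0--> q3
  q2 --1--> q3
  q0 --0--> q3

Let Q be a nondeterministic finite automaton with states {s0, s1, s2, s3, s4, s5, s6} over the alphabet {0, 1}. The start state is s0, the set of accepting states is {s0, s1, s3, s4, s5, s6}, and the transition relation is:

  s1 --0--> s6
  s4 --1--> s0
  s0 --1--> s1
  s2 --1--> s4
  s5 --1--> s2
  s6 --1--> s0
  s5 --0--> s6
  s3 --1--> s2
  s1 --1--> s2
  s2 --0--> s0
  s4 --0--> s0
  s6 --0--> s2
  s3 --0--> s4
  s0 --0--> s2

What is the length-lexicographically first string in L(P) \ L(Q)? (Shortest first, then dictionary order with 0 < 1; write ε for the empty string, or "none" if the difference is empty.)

000

The string 000 is accepted by P but not by Q.
No shorter string lies in the difference, and 000 is the lexicographically first length-3 string in L(P) \ L(Q).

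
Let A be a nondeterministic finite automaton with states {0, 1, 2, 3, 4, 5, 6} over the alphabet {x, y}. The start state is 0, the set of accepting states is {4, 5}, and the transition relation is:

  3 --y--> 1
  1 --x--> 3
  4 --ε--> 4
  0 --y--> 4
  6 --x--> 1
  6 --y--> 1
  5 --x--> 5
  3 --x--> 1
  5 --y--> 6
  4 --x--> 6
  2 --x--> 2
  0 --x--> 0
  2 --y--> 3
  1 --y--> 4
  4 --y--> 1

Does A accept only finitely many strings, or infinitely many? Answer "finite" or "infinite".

State 0 is reachable from the start and can reach an accepting state, and it lies on the cycle 0 → 0.
Traversing that cycle any number of times yields accepted strings of unbounded length, so the language is infinite.

infinite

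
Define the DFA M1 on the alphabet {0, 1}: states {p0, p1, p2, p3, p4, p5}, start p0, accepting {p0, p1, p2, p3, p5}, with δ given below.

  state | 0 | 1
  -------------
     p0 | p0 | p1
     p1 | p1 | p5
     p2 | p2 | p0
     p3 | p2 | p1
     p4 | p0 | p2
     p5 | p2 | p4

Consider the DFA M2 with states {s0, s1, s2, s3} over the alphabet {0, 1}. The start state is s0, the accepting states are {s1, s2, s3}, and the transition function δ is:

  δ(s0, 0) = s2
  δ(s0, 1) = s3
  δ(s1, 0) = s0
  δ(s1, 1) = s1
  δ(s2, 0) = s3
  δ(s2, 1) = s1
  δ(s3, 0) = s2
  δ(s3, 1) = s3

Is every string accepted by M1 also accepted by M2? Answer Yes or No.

The empty string ε is in L(M1) but not in L(M2).
So L(M1) ⊄ L(M2).

No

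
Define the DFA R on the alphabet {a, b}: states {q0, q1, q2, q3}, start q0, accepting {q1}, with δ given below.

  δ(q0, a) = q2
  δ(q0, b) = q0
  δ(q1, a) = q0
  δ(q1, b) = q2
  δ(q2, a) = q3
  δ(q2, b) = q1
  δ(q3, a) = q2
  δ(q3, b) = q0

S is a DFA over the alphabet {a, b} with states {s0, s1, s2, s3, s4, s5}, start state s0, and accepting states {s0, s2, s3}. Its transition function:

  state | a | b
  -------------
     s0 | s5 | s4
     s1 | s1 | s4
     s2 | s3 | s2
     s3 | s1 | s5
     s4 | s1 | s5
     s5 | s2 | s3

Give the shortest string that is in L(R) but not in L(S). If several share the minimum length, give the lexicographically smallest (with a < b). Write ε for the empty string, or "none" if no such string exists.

bab

The string bab is accepted by R but not by S.
No shorter string lies in the difference, and bab is the lexicographically first length-3 string in L(R) \ L(S).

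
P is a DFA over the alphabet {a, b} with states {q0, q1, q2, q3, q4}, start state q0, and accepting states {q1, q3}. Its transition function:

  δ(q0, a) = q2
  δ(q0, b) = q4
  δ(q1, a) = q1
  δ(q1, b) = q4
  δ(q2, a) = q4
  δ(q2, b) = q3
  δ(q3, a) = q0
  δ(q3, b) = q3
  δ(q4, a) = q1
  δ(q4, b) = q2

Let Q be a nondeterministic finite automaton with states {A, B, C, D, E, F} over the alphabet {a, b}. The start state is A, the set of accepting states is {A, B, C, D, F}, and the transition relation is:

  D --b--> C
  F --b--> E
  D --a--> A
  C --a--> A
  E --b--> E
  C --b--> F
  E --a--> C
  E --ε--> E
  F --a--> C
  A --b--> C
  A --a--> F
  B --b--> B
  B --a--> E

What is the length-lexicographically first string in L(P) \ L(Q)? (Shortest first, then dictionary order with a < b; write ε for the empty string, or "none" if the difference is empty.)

The string ab is accepted by P but not by Q.
No shorter string lies in the difference, and ab is the lexicographically first length-2 string in L(P) \ L(Q).

ab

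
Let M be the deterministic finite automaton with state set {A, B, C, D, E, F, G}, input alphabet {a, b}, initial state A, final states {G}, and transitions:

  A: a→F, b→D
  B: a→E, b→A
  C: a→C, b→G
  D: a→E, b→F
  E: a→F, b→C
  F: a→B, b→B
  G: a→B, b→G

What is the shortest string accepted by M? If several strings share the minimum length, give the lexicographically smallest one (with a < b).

A breadth-first search from A reaches an accepting state first via the path A → D → E → C → G on input babb.
No string of length < 4 is accepted (BFS exhausts all shorter strings without reaching an accepting state), and babb is the lexicographically least accepting string of length 4.

babb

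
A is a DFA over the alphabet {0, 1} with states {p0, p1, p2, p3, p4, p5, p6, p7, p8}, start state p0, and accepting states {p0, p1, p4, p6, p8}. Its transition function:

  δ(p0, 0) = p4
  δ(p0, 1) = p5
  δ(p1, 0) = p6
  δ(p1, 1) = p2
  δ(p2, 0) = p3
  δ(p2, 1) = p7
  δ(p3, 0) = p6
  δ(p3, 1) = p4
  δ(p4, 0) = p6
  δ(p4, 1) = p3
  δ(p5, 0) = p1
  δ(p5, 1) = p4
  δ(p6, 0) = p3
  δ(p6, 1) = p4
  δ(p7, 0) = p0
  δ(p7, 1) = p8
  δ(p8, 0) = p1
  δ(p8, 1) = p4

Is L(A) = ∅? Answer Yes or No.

The empty string ε is accepted: the run p0 ends in the accepting state p0.
Since at least one string is accepted, L(A) is not empty.

No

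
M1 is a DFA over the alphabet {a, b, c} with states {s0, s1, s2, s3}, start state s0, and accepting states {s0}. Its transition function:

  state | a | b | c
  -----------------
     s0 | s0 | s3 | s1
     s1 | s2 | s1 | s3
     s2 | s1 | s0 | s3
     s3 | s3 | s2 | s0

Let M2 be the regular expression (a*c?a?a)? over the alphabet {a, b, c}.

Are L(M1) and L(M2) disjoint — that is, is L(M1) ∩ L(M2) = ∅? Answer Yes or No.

No

The empty string ε is accepted by both M1 and M2.
Hence L(M1) ∩ L(M2) ≠ ∅.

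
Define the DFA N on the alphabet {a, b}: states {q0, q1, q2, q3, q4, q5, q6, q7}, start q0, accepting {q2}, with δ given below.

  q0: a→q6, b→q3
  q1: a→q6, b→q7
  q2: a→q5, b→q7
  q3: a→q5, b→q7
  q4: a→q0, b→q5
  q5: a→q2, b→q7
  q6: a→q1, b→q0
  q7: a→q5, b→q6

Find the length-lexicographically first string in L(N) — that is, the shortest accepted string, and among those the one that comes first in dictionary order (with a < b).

A breadth-first search from q0 reaches an accepting state first via the path q0 → q3 → q5 → q2 on input baa.
No string of length < 3 is accepted (BFS exhausts all shorter strings without reaching an accepting state), and baa is the lexicographically least accepting string of length 3.

baa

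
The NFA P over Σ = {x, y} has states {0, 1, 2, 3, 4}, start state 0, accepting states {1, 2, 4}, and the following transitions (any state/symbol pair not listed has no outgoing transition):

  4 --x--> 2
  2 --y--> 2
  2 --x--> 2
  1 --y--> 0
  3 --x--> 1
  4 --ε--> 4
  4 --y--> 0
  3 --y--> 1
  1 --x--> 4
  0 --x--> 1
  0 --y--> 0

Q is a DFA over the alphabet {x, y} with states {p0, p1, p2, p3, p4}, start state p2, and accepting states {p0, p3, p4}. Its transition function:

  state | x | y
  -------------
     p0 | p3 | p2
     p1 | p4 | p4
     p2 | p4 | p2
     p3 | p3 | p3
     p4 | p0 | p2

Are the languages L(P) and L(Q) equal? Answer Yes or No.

Exploring the product automaton P × Q from the start pair (0, p2), following both machines on each input symbol, reaches 4 state pairs: (0, p2), (1, p4), (4, p0), (2, p3).
P accepts in {1, 2, 4} and Q accepts in {p0, p3, p4}. In every reachable pair the two components are either both accepting — (1, p4), (4, p0), (2, p3) — or both non-accepting, so no string is accepted by exactly one of the machines: L(P) \ L(Q) and L(Q) \ L(P) are both empty.
Hence every string is accepted by P iff it is accepted by Q, and the two languages coincide.

Yes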